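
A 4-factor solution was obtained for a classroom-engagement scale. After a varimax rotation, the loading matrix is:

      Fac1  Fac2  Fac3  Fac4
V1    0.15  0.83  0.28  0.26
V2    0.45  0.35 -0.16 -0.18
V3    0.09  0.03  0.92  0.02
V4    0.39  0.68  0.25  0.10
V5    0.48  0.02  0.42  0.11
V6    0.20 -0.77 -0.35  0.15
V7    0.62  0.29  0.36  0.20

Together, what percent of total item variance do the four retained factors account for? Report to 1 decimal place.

Communalities: 0.8574, 0.3830, 0.8558, 0.6870, 0.4193, 0.7779, 0.6381; Σh² = 4.6185.
Total variance with 7 standardized items is 7, so the solution explains 4.6185/7 = 0.6598 = 65.98%.

66.0%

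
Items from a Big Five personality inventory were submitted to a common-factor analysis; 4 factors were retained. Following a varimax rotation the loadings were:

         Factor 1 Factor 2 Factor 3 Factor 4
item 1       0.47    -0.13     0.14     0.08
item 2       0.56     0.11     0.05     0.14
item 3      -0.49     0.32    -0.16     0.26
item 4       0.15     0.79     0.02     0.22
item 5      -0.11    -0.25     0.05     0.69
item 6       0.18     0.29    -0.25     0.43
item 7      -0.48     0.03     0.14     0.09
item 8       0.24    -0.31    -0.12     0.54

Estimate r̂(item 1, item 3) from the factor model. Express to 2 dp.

-0.27

r̂ = Σ λ_i·λ_j across factors = (0.47)(-0.49) + (-0.13)(0.32) + (0.14)(-0.16) + (0.08)(0.26)
  = -0.2303 -0.0416 -0.0224 +0.0208 = -0.2735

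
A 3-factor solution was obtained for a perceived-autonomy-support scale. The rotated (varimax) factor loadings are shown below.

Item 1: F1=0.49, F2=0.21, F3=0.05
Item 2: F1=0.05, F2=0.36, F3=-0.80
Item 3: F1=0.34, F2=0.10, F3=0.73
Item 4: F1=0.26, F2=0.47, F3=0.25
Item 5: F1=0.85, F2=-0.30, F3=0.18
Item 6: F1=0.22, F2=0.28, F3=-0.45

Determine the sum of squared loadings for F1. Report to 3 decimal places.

SS loadings for F1 = 0.49² + 0.05² + 0.34² + 0.26² + 0.85² + 0.22² = 0.2401 + 0.0025 + 0.1156 + 0.0676 + 0.7225 + 0.0484 = 1.1967

1.197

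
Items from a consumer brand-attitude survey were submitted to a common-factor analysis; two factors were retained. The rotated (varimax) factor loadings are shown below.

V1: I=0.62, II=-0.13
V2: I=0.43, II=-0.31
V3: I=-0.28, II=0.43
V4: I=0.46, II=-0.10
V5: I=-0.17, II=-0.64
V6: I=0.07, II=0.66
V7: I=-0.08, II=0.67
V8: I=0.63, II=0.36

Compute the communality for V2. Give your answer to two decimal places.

0.28

h² = 0.43² + (-0.31)² = 0.1849 + 0.0961 = 0.2810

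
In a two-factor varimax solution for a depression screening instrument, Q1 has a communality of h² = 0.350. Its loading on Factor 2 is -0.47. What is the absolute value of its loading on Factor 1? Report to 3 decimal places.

Under orthogonal rotation h² = Σλ², so λ_Factor 1² = h² − (0.2209) = 0.350 − 0.2209 = 0.1291.
|λ| = √0.1291 = 0.3593.

0.359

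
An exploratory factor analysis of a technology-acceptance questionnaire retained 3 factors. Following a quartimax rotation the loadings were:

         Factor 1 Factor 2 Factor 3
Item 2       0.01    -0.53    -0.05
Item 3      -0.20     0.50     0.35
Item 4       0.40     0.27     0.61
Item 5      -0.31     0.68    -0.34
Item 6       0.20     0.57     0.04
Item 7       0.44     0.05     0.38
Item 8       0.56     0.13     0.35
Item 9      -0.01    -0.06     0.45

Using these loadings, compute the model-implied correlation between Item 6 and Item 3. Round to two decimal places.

0.26

r̂ = Σ λ_i·λ_j across factors = (0.20)(-0.20) + (0.57)(0.50) + (0.04)(0.35)
  = -0.0400 +0.2850 +0.0140 = 0.2590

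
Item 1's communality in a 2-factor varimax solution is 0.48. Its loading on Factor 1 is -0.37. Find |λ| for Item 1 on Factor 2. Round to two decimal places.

Under orthogonal rotation h² = Σλ², so λ_Factor 2² = h² − (0.1369) = 0.48 − 0.1369 = 0.3431.
|λ| = √0.3431 = 0.5857.

0.59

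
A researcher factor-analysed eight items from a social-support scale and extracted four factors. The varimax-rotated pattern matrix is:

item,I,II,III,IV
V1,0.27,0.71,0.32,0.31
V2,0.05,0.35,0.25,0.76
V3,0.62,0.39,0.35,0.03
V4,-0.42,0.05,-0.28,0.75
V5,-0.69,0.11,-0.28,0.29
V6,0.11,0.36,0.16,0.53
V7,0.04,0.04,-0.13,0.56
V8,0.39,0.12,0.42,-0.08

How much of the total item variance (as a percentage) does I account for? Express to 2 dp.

SS loadings for I = 0.27² + 0.05² + 0.62² + (-0.42)² + (-0.69)² + 0.11² + 0.04² + 0.39² = 1.2781
With 8 standardized items, total variance = 8. Proportion = 1.2781/8 = 0.1598 → 15.98%.

15.98%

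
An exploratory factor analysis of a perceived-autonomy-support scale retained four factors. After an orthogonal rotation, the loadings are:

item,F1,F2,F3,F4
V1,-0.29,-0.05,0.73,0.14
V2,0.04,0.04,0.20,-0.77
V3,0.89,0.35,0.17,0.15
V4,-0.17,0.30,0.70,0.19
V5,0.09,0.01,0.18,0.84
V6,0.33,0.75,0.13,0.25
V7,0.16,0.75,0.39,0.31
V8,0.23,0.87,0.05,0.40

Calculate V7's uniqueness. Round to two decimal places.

0.16

h² = 0.16² + 0.75² + 0.39² + 0.31² = 0.0256 + 0.5625 + 0.1521 + 0.0961 = 0.8363
Uniqueness u² = 1 − h² = 1 − 0.8363 = 0.1637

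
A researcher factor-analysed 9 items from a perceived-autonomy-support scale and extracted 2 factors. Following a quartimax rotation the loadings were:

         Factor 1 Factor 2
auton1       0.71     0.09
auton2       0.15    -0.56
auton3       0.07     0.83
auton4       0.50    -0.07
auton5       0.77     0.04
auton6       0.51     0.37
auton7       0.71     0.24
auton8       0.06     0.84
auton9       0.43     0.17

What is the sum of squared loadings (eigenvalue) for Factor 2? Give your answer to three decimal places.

SS loadings for Factor 2 = 0.09² + (-0.56)² + 0.83² + (-0.07)² + 0.04² + 0.37² + 0.24² + 0.84² + 0.17² = 0.0081 + 0.3136 + 0.6889 + 0.0049 + 0.0016 + 0.1369 + 0.0576 + 0.7056 + 0.0289 = 1.9461

1.946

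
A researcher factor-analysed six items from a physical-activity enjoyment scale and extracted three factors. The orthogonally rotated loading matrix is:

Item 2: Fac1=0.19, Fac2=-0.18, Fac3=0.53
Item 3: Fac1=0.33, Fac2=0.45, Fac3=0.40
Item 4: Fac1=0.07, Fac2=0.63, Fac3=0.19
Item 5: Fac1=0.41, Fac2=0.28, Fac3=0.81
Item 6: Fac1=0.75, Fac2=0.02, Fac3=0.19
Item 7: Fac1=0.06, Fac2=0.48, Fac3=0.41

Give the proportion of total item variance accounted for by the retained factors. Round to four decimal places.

Communalities: 0.3494, 0.4714, 0.4379, 0.9026, 0.5990, 0.4021; Σh² = 3.1624.
Total variance with 6 standardized items is 6, so the solution explains 3.1624/6 = 0.5271.

0.5271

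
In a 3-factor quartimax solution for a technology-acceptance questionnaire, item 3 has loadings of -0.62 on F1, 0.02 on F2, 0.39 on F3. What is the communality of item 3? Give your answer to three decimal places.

0.537

h² = (-0.62)² + 0.02² + 0.39² = 0.3844 + 0.0004 + 0.1521 = 0.5369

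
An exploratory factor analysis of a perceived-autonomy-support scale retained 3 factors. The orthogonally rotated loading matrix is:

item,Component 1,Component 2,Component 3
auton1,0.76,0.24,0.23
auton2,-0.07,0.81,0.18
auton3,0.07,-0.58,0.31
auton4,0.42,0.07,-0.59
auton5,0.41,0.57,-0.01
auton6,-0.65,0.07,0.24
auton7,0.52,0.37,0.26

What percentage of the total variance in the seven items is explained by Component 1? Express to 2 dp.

SS loadings for Component 1 = 0.76² + (-0.07)² + 0.07² + 0.42² + 0.41² + (-0.65)² + 0.52² = 1.6248
With 7 standardized items, total variance = 7. Proportion = 1.6248/7 = 0.2321 → 23.21%.

23.21%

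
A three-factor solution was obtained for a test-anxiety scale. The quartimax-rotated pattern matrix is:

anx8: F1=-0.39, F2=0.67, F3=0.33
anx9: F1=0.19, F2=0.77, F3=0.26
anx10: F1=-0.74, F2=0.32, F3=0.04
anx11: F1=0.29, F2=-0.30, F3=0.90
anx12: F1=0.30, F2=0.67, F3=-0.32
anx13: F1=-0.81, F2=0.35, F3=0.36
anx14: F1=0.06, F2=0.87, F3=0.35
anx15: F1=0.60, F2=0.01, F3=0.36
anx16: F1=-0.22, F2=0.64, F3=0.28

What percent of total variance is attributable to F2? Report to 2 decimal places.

33.02%

SS loadings for F2 = 0.67² + 0.77² + 0.32² + (-0.30)² + 0.67² + 0.35² + 0.87² + 0.01² + 0.64² = 2.9722
With 9 standardized items, total variance = 9. Proportion = 2.9722/9 = 0.3302 → 33.02%.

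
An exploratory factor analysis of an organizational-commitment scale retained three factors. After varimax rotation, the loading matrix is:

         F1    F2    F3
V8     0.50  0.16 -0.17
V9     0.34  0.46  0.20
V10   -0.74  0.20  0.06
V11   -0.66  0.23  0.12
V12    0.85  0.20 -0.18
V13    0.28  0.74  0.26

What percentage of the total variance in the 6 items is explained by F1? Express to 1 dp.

35.8%

SS loadings for F1 = 0.50² + 0.34² + (-0.74)² + (-0.66)² + 0.85² + 0.28² = 2.1497
With 6 standardized items, total variance = 6. Proportion = 2.1497/6 = 0.3583 → 35.83%.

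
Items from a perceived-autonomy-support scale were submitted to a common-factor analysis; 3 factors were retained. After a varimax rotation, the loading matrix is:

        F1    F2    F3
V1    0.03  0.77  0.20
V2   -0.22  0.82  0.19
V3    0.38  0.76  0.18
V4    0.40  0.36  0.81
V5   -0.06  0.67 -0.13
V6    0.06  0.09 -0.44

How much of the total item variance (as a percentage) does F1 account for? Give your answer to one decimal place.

6.0%

SS loadings for F1 = 0.03² + (-0.22)² + 0.38² + 0.40² + (-0.06)² + 0.06² = 0.3609
With 6 standardized items, total variance = 6. Proportion = 0.3609/6 = 0.0602 → 6.02%.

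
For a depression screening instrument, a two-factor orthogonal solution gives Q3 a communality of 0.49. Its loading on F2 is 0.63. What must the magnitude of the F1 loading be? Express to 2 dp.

Under orthogonal rotation h² = Σλ², so λ_F1² = h² − (0.3969) = 0.49 − 0.3969 = 0.0931.
|λ| = √0.0931 = 0.3051.

0.31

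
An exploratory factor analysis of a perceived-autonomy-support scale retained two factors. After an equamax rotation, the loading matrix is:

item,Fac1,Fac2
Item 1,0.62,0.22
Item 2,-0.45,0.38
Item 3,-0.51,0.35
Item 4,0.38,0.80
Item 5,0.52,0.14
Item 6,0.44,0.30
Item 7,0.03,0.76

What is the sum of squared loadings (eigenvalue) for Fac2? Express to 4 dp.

1.6425

SS loadings for Fac2 = 0.22² + 0.38² + 0.35² + 0.80² + 0.14² + 0.30² + 0.76² = 0.0484 + 0.1444 + 0.1225 + 0.6400 + 0.0196 + 0.0900 + 0.5776 = 1.6425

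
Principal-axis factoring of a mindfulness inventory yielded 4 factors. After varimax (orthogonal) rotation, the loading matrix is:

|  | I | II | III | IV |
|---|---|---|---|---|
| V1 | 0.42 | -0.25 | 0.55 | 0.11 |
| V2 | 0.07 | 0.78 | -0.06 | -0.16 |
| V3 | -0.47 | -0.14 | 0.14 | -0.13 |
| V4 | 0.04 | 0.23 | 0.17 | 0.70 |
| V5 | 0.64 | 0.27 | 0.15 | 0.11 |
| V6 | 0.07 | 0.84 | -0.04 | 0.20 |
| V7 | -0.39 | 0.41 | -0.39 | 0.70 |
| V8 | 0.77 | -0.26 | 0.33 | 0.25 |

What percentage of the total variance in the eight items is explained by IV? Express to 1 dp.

14.4%

SS loadings for IV = 0.11² + (-0.16)² + (-0.13)² + 0.70² + 0.11² + 0.20² + 0.70² + 0.25² = 1.1492
With 8 standardized items, total variance = 8. Proportion = 1.1492/8 = 0.1436 → 14.36%.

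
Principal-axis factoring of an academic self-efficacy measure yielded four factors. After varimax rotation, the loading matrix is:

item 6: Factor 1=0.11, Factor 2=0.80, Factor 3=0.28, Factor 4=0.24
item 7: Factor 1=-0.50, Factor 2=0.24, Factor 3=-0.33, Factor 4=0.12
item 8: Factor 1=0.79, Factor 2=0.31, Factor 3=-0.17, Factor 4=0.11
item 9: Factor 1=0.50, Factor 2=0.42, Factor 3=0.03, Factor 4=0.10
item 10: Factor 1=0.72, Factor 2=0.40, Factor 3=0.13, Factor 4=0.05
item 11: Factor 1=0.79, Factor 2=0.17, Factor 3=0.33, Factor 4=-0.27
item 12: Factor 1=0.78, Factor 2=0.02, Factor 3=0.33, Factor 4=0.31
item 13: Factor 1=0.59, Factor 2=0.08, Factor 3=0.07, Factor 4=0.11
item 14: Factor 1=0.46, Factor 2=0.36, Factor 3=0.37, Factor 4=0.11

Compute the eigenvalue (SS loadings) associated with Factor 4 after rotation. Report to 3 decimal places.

SS loadings for Factor 4 = 0.24² + 0.12² + 0.11² + 0.10² + 0.05² + (-0.27)² + 0.31² + 0.11² + 0.11² = 0.0576 + 0.0144 + 0.0121 + 0.0100 + 0.0025 + 0.0729 + 0.0961 + 0.0121 + 0.0121 = 0.2898

0.290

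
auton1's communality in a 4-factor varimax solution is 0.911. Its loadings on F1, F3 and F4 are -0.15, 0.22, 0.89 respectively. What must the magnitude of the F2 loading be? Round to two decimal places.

0.22

Under orthogonal rotation h² = Σλ², so λ_F2² = h² − (0.8630) = 0.911 − 0.8630 = 0.0480.
|λ| = √0.0480 = 0.2191.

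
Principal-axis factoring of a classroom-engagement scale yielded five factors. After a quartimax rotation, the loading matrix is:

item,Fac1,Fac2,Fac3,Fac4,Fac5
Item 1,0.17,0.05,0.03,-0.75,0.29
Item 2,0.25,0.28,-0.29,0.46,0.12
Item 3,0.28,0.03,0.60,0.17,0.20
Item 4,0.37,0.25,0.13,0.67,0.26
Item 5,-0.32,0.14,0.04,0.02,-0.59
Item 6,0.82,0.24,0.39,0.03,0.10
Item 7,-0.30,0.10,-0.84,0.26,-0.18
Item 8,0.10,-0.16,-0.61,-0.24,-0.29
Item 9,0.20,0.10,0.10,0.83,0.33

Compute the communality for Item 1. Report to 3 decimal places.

h² = 0.17² + 0.05² + 0.03² + (-0.75)² + 0.29² = 0.0289 + 0.0025 + 0.0009 + 0.5625 + 0.0841 = 0.6789

0.679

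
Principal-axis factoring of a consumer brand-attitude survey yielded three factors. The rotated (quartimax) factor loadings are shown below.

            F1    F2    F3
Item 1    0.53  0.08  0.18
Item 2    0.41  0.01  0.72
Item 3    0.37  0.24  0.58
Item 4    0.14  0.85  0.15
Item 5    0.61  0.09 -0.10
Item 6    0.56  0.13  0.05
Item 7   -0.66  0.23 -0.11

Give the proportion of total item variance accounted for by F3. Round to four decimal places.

SS loadings for F3 = 0.18² + 0.72² + 0.58² + 0.15² + (-0.10)² + 0.05² + (-0.11)² = 0.9343
Proportion of variance = 0.9343 / 7 = 0.1335.

0.1335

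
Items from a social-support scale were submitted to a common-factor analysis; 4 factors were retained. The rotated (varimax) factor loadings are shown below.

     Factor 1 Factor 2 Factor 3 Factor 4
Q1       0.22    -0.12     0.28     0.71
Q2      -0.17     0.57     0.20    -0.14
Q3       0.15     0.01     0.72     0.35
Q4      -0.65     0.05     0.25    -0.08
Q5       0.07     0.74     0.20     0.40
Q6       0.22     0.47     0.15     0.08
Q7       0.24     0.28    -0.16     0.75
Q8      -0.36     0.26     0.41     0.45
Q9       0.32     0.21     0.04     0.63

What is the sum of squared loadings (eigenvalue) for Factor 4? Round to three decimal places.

1.981

SS loadings for Factor 4 = 0.71² + (-0.14)² + 0.35² + (-0.08)² + 0.40² + 0.08² + 0.75² + 0.45² + 0.63² = 0.5041 + 0.0196 + 0.1225 + 0.0064 + 0.1600 + 0.0064 + 0.5625 + 0.2025 + 0.3969 = 1.9809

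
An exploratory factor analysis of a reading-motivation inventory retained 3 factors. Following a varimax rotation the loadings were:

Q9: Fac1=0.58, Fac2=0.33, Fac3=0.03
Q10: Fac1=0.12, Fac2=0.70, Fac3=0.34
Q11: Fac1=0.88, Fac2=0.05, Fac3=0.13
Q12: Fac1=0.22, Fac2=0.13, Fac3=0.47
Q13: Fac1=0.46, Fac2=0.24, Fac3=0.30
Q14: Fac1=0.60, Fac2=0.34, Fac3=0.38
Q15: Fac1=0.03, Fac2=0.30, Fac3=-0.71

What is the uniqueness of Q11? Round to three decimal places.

0.206

h² = 0.88² + 0.05² + 0.13² = 0.7744 + 0.0025 + 0.0169 = 0.7938
Uniqueness u² = 1 − h² = 1 − 0.7938 = 0.2062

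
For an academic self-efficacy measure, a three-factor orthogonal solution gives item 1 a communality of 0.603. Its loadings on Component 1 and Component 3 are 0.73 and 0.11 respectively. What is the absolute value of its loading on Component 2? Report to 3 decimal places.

Under orthogonal rotation h² = Σλ², so λ_Component 2² = h² − (0.5450) = 0.603 − 0.5450 = 0.0580.
|λ| = √0.0580 = 0.2408.

0.241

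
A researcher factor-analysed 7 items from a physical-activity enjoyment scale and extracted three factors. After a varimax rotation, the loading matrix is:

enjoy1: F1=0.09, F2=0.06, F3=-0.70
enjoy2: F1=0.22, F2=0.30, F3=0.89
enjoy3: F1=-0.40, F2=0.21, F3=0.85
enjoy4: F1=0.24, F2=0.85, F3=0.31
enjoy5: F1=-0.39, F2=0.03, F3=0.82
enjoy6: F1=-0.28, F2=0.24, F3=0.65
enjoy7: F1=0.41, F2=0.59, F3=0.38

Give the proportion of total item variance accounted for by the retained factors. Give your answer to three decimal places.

Communalities: 0.5017, 0.9305, 0.9266, 0.8762, 0.8254, 0.5585, 0.6606; Σh² = 5.2795.
Total variance with 7 standardized items is 7, so the solution explains 5.2795/7 = 0.7542.

0.754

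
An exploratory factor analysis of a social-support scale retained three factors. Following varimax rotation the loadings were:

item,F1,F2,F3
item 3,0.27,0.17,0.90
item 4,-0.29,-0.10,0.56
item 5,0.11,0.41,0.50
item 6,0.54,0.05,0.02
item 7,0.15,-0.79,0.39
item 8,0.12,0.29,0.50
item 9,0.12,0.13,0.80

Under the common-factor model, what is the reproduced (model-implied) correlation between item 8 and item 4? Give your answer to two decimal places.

0.22

r̂ = Σ λ_i·λ_j across factors = (0.12)(-0.29) + (0.29)(-0.10) + (0.50)(0.56)
  = -0.0348 -0.0290 +0.2800 = 0.2162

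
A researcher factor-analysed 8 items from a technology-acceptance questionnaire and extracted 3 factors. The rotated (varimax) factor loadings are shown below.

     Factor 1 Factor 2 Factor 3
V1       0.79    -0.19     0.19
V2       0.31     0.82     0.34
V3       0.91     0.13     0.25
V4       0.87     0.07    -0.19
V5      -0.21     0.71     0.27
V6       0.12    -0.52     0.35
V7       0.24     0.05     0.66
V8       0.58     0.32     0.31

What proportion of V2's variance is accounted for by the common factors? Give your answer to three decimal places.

0.884

h² = 0.31² + 0.82² + 0.34² = 0.0961 + 0.6724 + 0.1156 = 0.8841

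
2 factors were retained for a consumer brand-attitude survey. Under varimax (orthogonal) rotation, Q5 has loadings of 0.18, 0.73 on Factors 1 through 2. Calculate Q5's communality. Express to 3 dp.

h² = 0.18² + 0.73² = 0.0324 + 0.5329 = 0.5653

0.565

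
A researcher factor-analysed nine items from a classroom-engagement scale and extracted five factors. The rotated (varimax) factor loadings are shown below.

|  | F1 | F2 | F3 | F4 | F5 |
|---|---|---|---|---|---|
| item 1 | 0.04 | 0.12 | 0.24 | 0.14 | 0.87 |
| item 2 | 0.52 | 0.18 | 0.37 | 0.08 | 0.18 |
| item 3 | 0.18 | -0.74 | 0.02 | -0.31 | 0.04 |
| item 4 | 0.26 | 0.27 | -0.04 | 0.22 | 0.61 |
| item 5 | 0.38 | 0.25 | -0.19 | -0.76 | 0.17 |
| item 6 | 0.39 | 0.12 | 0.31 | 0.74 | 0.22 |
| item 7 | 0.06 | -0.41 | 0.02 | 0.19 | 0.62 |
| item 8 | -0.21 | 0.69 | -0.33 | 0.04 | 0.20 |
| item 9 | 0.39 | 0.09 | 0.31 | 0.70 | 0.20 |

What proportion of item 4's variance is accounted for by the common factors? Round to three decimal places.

0.563

h² = 0.26² + 0.27² + (-0.04)² + 0.22² + 0.61² = 0.0676 + 0.0729 + 0.0016 + 0.0484 + 0.3721 = 0.5626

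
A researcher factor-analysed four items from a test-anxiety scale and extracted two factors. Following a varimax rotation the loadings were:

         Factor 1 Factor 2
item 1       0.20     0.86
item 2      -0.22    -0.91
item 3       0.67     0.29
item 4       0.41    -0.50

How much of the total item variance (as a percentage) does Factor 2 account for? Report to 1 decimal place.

SS loadings for Factor 2 = 0.86² + (-0.91)² + 0.29² + (-0.50)² = 1.9018
With 4 standardized items, total variance = 4. Proportion = 1.9018/4 = 0.4754 → 47.55%.

47.5%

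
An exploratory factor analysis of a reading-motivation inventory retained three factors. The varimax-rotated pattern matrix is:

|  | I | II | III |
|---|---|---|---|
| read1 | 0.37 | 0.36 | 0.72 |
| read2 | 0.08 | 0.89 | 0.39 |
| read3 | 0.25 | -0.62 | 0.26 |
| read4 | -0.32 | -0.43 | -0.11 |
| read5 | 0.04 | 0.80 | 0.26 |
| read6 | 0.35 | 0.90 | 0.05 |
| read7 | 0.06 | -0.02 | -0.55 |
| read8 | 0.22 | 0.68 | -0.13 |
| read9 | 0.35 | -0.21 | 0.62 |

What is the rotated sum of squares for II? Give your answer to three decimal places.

3.448

SS loadings for II = 0.36² + 0.89² + (-0.62)² + (-0.43)² + 0.80² + 0.90² + (-0.02)² + 0.68² + (-0.21)² = 0.1296 + 0.7921 + 0.3844 + 0.1849 + 0.6400 + 0.8100 + 0.0004 + 0.4624 + 0.0441 = 3.4479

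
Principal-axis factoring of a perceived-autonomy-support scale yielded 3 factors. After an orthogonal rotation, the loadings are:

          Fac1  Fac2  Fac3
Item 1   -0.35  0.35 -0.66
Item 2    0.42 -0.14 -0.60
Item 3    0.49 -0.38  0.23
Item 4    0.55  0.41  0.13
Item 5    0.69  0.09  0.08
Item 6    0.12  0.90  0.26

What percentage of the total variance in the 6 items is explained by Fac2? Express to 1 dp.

SS loadings for Fac2 = 0.35² + (-0.14)² + (-0.38)² + 0.41² + 0.09² + 0.90² = 1.2727
With 6 standardized items, total variance = 6. Proportion = 1.2727/6 = 0.2121 → 21.21%.

21.2%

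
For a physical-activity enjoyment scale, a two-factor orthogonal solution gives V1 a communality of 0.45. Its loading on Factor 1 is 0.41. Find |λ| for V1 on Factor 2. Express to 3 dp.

0.531

Under orthogonal rotation h² = Σλ², so λ_Factor 2² = h² − (0.1681) = 0.45 − 0.1681 = 0.2819.
|λ| = √0.2819 = 0.5309.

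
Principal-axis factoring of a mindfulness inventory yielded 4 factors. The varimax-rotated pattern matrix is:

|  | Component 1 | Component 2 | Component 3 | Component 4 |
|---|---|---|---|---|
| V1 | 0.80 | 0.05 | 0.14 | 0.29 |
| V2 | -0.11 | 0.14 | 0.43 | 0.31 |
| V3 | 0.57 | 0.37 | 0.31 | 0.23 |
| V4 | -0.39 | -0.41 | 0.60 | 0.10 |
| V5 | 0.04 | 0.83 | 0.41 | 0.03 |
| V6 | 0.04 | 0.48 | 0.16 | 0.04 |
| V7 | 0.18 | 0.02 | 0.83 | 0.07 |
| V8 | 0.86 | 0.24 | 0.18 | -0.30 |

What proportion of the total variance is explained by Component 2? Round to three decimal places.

SS loadings for Component 2 = 0.05² + 0.14² + 0.37² + (-0.41)² + 0.83² + 0.48² + 0.02² + 0.24² = 1.3044
Proportion of variance = 1.3044 / 8 = 0.1631.

0.163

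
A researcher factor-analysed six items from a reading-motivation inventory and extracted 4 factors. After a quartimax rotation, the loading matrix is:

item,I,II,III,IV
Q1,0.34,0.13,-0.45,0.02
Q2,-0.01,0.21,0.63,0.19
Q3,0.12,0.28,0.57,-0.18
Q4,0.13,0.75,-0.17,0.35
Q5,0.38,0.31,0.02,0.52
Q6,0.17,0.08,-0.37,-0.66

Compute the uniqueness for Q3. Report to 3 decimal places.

0.550

h² = 0.12² + 0.28² + 0.57² + (-0.18)² = 0.0144 + 0.0784 + 0.3249 + 0.0324 = 0.4501
Uniqueness u² = 1 − h² = 1 − 0.4501 = 0.5499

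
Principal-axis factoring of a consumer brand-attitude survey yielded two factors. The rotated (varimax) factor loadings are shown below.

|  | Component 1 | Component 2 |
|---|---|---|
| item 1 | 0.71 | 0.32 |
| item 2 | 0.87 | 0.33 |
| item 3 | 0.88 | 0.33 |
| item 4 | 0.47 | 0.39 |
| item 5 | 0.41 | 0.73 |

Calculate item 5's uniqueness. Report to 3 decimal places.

h² = 0.41² + 0.73² = 0.1681 + 0.5329 = 0.7010
Uniqueness u² = 1 − h² = 1 − 0.7010 = 0.2990

0.299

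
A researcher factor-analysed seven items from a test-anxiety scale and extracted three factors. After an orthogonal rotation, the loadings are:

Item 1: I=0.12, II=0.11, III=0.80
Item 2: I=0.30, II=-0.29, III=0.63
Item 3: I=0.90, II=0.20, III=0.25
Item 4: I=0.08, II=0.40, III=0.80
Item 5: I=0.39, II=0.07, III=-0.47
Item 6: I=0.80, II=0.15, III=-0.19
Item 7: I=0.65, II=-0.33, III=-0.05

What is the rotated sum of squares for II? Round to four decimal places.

0.4325

SS loadings for II = 0.11² + (-0.29)² + 0.20² + 0.40² + 0.07² + 0.15² + (-0.33)² = 0.0121 + 0.0841 + 0.0400 + 0.1600 + 0.0049 + 0.0225 + 0.1089 = 0.4325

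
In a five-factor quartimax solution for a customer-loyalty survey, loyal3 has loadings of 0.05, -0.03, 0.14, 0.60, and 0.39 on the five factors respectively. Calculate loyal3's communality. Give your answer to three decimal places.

h² = 0.05² + (-0.03)² + 0.14² + 0.60² + 0.39² = 0.0025 + 0.0009 + 0.0196 + 0.3600 + 0.1521 = 0.5351

0.535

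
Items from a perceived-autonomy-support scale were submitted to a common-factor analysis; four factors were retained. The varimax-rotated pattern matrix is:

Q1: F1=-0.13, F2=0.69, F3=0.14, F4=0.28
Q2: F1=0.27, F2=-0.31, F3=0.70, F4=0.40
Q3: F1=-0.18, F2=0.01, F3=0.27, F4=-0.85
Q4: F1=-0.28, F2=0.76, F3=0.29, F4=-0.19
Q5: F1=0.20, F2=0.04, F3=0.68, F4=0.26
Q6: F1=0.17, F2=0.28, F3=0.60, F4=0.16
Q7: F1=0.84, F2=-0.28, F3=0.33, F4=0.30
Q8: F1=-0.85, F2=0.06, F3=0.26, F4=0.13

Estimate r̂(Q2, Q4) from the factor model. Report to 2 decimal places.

r̂ = Σ λ_i·λ_j across factors = (0.27)(-0.28) + (-0.31)(0.76) + (0.70)(0.29) + (0.40)(-0.19)
  = -0.0756 -0.2356 +0.2030 -0.0760 = -0.1842

-0.18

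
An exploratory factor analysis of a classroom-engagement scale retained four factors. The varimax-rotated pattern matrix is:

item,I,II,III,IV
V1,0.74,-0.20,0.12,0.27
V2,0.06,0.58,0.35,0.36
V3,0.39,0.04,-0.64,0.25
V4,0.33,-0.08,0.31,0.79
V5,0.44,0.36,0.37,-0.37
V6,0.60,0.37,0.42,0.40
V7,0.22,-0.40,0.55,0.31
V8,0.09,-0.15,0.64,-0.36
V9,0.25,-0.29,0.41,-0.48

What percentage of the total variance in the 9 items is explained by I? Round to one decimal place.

16.5%

SS loadings for I = 0.74² + 0.06² + 0.39² + 0.33² + 0.44² + 0.60² + 0.22² + 0.09² + 0.25² = 1.4848
With 9 standardized items, total variance = 9. Proportion = 1.4848/9 = 0.1650 → 16.50%.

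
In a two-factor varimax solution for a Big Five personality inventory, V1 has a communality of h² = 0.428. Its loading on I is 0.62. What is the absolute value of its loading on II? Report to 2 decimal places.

0.21

Under orthogonal rotation h² = Σλ², so λ_II² = h² − (0.3844) = 0.428 − 0.3844 = 0.0436.
|λ| = √0.0436 = 0.2088.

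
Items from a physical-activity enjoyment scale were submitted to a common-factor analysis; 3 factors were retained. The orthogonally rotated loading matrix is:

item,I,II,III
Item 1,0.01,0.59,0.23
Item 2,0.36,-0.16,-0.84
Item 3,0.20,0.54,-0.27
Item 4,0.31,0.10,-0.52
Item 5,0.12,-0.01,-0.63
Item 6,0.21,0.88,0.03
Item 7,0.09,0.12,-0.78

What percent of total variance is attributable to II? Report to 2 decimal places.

20.92%

SS loadings for II = 0.59² + (-0.16)² + 0.54² + 0.10² + (-0.01)² + 0.88² + 0.12² = 1.4642
With 7 standardized items, total variance = 7. Proportion = 1.4642/7 = 0.2092 → 20.92%.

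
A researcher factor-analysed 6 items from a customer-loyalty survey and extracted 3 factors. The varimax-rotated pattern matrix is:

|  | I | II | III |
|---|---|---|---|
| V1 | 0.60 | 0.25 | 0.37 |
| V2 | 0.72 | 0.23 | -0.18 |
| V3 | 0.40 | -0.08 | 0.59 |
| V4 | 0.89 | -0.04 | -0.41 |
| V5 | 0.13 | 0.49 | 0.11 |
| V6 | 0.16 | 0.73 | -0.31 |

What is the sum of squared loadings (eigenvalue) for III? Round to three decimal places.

SS loadings for III = 0.37² + (-0.18)² + 0.59² + (-0.41)² + 0.11² + (-0.31)² = 0.1369 + 0.0324 + 0.3481 + 0.1681 + 0.0121 + 0.0961 = 0.7937

0.794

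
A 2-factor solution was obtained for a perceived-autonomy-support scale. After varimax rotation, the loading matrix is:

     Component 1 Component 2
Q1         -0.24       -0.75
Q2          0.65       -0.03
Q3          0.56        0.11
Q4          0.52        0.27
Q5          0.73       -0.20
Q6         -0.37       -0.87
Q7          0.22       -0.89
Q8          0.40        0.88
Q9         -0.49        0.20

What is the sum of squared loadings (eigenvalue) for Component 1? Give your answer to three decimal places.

2.182

SS loadings for Component 1 = (-0.24)² + 0.65² + 0.56² + 0.52² + 0.73² + (-0.37)² + 0.22² + 0.40² + (-0.49)² = 0.0576 + 0.4225 + 0.3136 + 0.2704 + 0.5329 + 0.1369 + 0.0484 + 0.1600 + 0.2401 = 2.1824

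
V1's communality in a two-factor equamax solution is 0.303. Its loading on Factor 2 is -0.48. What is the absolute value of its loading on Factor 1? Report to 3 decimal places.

0.269

Under orthogonal rotation h² = Σλ², so λ_Factor 1² = h² − (0.2304) = 0.303 − 0.2304 = 0.0726.
|λ| = √0.0726 = 0.2694.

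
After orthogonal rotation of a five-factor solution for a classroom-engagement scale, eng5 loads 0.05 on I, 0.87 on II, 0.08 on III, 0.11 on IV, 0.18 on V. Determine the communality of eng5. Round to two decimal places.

h² = 0.05² + 0.87² + 0.08² + 0.11² + 0.18² = 0.0025 + 0.7569 + 0.0064 + 0.0121 + 0.0324 = 0.8103

0.81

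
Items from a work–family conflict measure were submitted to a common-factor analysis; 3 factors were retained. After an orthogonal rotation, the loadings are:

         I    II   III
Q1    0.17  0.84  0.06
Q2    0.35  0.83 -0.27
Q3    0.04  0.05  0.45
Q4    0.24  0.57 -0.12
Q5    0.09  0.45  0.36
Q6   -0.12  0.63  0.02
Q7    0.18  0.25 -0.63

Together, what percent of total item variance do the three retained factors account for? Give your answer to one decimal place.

SS loadings by factor: 0.2655, 2.3838, 0.8203; total = 3.4696.
Total variance with 7 standardized items is 7, so the solution explains 3.4696/7 = 0.4957 = 49.57%.

49.6%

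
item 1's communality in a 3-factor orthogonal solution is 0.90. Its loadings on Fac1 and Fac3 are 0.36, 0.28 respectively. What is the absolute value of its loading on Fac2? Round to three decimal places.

Under orthogonal rotation h² = Σλ², so λ_Fac2² = h² − (0.2080) = 0.90 − 0.2080 = 0.6920.
|λ| = √0.6920 = 0.8319.

0.832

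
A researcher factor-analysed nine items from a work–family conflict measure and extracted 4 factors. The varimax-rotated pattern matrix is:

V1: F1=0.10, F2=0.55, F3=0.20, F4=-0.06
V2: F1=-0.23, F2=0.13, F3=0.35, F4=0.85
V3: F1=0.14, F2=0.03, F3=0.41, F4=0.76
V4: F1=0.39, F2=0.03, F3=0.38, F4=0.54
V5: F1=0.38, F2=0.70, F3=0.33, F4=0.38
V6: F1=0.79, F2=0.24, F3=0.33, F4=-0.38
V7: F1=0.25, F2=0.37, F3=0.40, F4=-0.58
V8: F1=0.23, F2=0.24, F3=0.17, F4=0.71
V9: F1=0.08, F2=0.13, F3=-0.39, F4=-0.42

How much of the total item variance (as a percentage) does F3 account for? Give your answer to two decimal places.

SS loadings for F3 = 0.20² + 0.35² + 0.41² + 0.38² + 0.33² + 0.33² + 0.40² + 0.17² + (-0.39)² = 1.0338
With 9 standardized items, total variance = 9. Proportion = 1.0338/9 = 0.1149 → 11.49%.

11.49%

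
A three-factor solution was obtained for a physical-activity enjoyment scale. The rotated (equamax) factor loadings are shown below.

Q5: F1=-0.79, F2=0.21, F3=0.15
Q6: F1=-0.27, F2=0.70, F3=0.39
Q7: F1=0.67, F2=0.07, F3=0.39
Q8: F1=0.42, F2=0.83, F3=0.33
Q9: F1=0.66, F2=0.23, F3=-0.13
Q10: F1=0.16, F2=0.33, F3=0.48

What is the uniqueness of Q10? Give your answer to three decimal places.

h² = 0.16² + 0.33² + 0.48² = 0.0256 + 0.1089 + 0.2304 = 0.3649
Uniqueness u² = 1 − h² = 1 − 0.3649 = 0.6351

0.635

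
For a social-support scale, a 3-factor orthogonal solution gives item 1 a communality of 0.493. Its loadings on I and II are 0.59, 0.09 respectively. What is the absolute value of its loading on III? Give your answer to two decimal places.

Under orthogonal rotation h² = Σλ², so λ_III² = h² − (0.3562) = 0.493 − 0.3562 = 0.1368.
|λ| = √0.1368 = 0.3699.

0.37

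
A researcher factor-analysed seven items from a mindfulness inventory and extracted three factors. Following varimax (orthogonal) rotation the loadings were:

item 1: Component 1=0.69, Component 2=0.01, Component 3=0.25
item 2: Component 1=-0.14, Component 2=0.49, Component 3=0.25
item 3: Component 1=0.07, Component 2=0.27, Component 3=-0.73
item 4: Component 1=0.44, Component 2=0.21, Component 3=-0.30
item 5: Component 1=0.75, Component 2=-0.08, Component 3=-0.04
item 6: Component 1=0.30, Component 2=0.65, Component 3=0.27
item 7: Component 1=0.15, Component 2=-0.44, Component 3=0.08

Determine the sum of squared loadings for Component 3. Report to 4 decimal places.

SS loadings for Component 3 = 0.25² + 0.25² + (-0.73)² + (-0.30)² + (-0.04)² + 0.27² + 0.08² = 0.0625 + 0.0625 + 0.5329 + 0.0900 + 0.0016 + 0.0729 + 0.0064 = 0.8288

0.8288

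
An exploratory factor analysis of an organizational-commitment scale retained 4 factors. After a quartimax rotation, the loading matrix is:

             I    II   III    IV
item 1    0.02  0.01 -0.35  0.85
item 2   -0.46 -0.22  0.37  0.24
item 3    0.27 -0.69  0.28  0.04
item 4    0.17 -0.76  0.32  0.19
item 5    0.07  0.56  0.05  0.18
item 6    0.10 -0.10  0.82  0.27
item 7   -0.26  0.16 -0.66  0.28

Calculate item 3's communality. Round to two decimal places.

h² = 0.27² + (-0.69)² + 0.28² + 0.04² = 0.0729 + 0.4761 + 0.0784 + 0.0016 = 0.6290

0.63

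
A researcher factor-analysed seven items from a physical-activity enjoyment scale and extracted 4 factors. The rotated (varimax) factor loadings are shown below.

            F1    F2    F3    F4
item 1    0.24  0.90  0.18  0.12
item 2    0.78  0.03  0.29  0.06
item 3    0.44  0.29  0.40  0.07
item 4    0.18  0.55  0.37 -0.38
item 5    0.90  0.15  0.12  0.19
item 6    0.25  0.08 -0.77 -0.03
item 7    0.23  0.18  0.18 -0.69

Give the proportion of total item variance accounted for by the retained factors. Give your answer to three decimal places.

0.687

Communalities: 0.9144, 0.6970, 0.4426, 0.6162, 0.8830, 0.6627, 0.5938; Σh² = 4.8097.
Total variance with 7 standardized items is 7, so the solution explains 4.8097/7 = 0.6871.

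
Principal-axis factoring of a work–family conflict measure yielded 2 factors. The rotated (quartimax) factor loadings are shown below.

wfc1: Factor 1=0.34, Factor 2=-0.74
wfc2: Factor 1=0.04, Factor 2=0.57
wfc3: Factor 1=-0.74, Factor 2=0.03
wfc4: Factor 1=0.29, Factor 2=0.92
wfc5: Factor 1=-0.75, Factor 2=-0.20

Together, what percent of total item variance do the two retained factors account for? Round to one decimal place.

61.4%

Communalities: 0.6632, 0.3265, 0.5485, 0.9305, 0.6025; Σh² = 3.0712.
Total variance with 5 standardized items is 5, so the solution explains 3.0712/5 = 0.6142 = 61.42%.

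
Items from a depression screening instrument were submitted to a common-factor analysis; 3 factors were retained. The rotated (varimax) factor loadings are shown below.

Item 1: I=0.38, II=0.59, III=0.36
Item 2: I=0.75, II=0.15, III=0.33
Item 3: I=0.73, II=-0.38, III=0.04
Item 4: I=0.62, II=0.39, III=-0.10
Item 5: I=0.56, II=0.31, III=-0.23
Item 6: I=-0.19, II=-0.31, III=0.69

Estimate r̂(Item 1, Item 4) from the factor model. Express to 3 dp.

r̂ = Σ λ_i·λ_j across factors = (0.38)(0.62) + (0.59)(0.39) + (0.36)(-0.10)
  = +0.2356 +0.2301 -0.0360 = 0.4297

0.430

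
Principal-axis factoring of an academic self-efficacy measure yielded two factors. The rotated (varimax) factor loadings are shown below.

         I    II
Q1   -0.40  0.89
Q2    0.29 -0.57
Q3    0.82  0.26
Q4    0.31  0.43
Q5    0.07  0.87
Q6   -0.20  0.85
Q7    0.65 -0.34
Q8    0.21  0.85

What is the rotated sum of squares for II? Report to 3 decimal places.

SS loadings for II = 0.89² + (-0.57)² + 0.26² + 0.43² + 0.87² + 0.85² + (-0.34)² + 0.85² = 0.7921 + 0.3249 + 0.0676 + 0.1849 + 0.7569 + 0.7225 + 0.1156 + 0.7225 = 3.6870

3.687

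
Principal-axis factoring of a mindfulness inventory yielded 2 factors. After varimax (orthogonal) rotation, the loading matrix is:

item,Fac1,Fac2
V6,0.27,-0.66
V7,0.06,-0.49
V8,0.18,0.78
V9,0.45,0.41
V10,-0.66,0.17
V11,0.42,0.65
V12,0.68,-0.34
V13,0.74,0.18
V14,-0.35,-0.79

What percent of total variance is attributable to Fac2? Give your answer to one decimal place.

29.7%

SS loadings for Fac2 = (-0.66)² + (-0.49)² + 0.78² + 0.41² + 0.17² + 0.65² + (-0.34)² + 0.18² + (-0.79)² = 2.6757
With 9 standardized items, total variance = 9. Proportion = 2.6757/9 = 0.2973 → 29.73%.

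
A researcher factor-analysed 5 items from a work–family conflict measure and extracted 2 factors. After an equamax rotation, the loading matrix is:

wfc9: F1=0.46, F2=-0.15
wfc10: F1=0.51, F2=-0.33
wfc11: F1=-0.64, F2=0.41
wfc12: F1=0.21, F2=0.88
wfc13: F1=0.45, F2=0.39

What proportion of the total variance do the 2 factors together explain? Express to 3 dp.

Communalities: 0.2341, 0.3690, 0.5777, 0.8185, 0.3546; Σh² = 2.3539.
Total variance with 5 standardized items is 5, so the solution explains 2.3539/5 = 0.4708.

0.471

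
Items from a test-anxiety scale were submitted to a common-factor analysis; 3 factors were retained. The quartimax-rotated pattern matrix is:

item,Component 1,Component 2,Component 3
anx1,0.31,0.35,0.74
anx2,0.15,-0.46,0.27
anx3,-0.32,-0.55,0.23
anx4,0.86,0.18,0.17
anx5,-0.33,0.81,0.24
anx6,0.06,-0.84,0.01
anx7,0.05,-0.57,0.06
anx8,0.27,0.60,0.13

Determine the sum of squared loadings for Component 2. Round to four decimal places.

SS loadings for Component 2 = 0.35² + (-0.46)² + (-0.55)² + 0.18² + 0.81² + (-0.84)² + (-0.57)² + 0.60² = 0.1225 + 0.2116 + 0.3025 + 0.0324 + 0.6561 + 0.7056 + 0.3249 + 0.3600 = 2.7156

2.7156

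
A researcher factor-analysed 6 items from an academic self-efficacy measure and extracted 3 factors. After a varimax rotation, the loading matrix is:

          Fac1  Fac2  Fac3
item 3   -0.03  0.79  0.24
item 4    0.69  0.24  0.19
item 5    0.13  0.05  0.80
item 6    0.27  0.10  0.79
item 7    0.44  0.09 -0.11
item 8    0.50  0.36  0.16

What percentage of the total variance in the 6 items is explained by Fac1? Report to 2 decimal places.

SS loadings for Fac1 = (-0.03)² + 0.69² + 0.13² + 0.27² + 0.44² + 0.50² = 1.0104
With 6 standardized items, total variance = 6. Proportion = 1.0104/6 = 0.1684 → 16.84%.

16.84%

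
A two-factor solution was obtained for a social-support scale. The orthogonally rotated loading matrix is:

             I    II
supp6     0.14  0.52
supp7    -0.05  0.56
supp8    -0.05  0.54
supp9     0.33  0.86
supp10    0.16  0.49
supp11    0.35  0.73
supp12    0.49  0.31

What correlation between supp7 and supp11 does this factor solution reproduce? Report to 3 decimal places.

r̂ = Σ λ_i·λ_j across factors = (-0.05)(0.35) + (0.56)(0.73)
  = -0.0175 +0.4088 = 0.3913

0.391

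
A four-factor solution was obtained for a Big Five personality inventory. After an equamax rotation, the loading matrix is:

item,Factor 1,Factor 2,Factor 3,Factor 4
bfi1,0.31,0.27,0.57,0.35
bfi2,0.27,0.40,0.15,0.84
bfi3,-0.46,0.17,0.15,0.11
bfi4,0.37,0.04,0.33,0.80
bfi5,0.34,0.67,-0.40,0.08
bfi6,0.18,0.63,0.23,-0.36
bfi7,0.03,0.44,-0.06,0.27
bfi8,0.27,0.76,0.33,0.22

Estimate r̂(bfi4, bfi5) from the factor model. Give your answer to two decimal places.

r̂ = Σ λ_i·λ_j across factors = (0.37)(0.34) + (0.04)(0.67) + (0.33)(-0.40) + (0.80)(0.08)
  = +0.1258 +0.0268 -0.1320 +0.0640 = 0.0846

0.08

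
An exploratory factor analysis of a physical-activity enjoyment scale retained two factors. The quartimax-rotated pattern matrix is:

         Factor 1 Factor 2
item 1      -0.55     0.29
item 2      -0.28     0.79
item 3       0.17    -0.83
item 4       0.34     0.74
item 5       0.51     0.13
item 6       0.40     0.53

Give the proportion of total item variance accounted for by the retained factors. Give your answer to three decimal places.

0.531

SS loadings by factor: 0.9455, 2.2425; total = 3.1880.
Total variance with 6 standardized items is 6, so the solution explains 3.1880/6 = 0.5313.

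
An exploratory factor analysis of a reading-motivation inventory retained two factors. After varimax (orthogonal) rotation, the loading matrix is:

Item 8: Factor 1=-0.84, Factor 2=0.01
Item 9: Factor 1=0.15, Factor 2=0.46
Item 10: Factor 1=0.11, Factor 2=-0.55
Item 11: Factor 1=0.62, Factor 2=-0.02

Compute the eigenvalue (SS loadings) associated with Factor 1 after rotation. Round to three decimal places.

SS loadings for Factor 1 = (-0.84)² + 0.15² + 0.11² + 0.62² = 0.7056 + 0.0225 + 0.0121 + 0.3844 = 1.1246

1.125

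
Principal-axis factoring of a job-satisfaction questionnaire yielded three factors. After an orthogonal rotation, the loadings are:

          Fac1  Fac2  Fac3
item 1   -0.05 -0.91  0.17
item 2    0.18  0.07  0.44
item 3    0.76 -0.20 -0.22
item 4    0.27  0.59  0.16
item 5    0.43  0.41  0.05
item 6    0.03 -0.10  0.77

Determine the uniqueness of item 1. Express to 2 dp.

0.14

h² = (-0.05)² + (-0.91)² + 0.17² = 0.0025 + 0.8281 + 0.0289 = 0.8595
Uniqueness u² = 1 − h² = 1 − 0.8595 = 0.1405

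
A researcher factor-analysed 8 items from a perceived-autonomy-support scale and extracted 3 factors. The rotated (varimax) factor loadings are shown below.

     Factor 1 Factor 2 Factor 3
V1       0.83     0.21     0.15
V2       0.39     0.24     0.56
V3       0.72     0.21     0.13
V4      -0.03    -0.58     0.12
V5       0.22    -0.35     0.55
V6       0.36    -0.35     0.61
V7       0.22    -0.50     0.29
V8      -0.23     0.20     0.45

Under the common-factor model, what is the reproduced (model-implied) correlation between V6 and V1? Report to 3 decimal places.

r̂ = Σ λ_i·λ_j across factors = (0.36)(0.83) + (-0.35)(0.21) + (0.61)(0.15)
  = +0.2988 -0.0735 +0.0915 = 0.3168

0.317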